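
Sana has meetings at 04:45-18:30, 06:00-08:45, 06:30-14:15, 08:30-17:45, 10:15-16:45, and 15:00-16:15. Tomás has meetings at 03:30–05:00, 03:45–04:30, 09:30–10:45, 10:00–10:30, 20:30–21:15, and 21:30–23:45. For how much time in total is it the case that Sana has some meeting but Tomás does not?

12 h 15 min

A, merged: 04:45-18:30.
B, merged: 03:30-05:00, 09:30-10:45, 20:30-21:15, 21:30-23:45.
A \ B = 05:00-09:30, 10:45-18:30.
Total: 4 h 30 min + 7 h 45 min = 12 h 15 min.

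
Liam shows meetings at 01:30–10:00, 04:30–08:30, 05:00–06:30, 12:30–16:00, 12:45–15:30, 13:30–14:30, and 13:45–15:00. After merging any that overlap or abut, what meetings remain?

01:30–10:00, 12:30–16:00

04:30–08:30 overlaps/touches 01:30–10:00 → extend to 01:30–10:00.
05:00–06:30 overlaps/touches 01:30–10:00 → extend to 01:30–10:00.
12:30–16:00 is disjoint → start new block.
12:45–15:30 overlaps/touches 12:30–16:00 → extend to 12:30–16:00.
13:30–14:30 overlaps/touches 12:30–16:00 → extend to 12:30–16:00.
13:45–15:00 overlaps/touches 12:30–16:00 → extend to 12:30–16:00.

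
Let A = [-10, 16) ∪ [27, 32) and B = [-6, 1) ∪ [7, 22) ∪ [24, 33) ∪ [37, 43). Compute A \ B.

[-10, -6) ∪ [1, 7)

[-10, 16) \ B = [-10, -6), [1, 7).
[27, 32): entirely removed.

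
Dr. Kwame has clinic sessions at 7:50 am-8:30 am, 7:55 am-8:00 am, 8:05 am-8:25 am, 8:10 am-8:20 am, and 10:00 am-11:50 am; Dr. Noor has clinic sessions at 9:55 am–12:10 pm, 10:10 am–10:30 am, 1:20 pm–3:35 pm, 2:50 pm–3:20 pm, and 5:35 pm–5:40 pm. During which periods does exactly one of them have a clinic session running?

7:50 am–8:30 am, 9:55 am–10:00 am, 11:50 am–12:10 pm, 1:20 pm–3:35 pm, 5:35 pm–5:40 pm

First set merges to 7:50 am–8:30 am, 10:00 am–11:50 am.
Second set merges to 9:55 am–12:10 pm, 1:20 pm–3:35 pm, 5:35 pm–5:40 pm.
A \ B = 7:50 am–8:30 am.
B \ A = 9:55 am–10:00 am, 11:50 am–12:10 pm, 1:20 pm–3:35 pm, 5:35 pm–5:40 pm.
Union of the two gives the symmetric difference.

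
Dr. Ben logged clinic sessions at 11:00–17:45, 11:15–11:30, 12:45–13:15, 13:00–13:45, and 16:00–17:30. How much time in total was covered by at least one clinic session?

Merged: 11:00–17:45.
Length: 6 h 45 min.

6 h 45 min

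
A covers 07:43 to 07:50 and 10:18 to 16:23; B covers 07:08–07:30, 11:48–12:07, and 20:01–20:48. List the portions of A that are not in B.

07:43–07:50: nothing removed.
10:18–16:23 \ B = 10:18–11:48, 12:07–16:23.

07:43–07:50, 10:18–11:48, 12:07–16:23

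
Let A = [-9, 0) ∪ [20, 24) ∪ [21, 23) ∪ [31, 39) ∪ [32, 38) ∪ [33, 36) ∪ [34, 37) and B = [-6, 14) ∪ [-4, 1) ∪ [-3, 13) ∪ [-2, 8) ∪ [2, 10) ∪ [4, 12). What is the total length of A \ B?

15

First set merges to [-9, 0), [20, 24), [31, 39).
Second set merges to [-6, 14).
A \ B = [-9, -6), [20, 24), [31, 39).
Total: 3 + 4 + 8 = 15.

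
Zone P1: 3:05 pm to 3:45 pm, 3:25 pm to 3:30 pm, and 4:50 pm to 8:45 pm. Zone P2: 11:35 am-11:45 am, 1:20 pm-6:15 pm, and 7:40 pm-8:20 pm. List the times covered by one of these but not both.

11:35 am-11:45 am, 1:20 pm-3:05 pm, 3:45 pm-4:50 pm, 6:15 pm-7:40 pm, 8:20 pm-8:45 pm

A, merged: 3:05 pm-3:45 pm, 4:50 pm-8:45 pm.
A \ B = 6:15 pm-7:40 pm, 8:20 pm-8:45 pm.
B \ A = 11:35 am-11:45 am, 1:20 pm-3:05 pm, 3:45 pm-4:50 pm.
Union of the two gives the symmetric difference.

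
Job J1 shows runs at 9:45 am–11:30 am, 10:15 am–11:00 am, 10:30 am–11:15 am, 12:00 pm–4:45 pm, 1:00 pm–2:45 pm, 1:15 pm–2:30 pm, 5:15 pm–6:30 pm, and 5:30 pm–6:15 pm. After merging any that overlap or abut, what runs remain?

9:45 am-11:30 am, 12:00 pm-4:45 pm, 5:15 pm-6:30 pm

10:15 am-11:00 am overlaps/touches 9:45 am-11:30 am → extend to 9:45 am-11:30 am.
10:30 am-11:15 am overlaps/touches 9:45 am-11:30 am → extend to 9:45 am-11:30 am.
12:00 pm-4:45 pm is disjoint → start new block.
1:00 pm-2:45 pm overlaps/touches 12:00 pm-4:45 pm → extend to 12:00 pm-4:45 pm.
1:15 pm-2:30 pm overlaps/touches 12:00 pm-4:45 pm → extend to 12:00 pm-4:45 pm.
5:15 pm-6:30 pm is disjoint → start new block.
5:30 pm-6:15 pm overlaps/touches 5:15 pm-6:30 pm → extend to 5:15 pm-6:30 pm.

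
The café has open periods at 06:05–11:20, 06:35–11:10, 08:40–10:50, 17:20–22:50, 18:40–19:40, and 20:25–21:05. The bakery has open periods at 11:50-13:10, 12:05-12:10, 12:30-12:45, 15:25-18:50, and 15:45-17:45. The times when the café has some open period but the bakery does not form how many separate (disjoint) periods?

First set merges to 06:05–11:20, 17:20–22:50.
Second set merges to 11:50–13:10, 15:25–18:50.
A \ B = 06:05–11:20, 18:50–22:50.
That is 2 disjoint pieces.

2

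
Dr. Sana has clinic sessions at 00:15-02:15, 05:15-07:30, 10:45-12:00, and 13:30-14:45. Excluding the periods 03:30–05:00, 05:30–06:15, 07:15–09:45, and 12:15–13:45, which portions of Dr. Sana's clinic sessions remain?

00:15–02:15: no B overlap → unchanged.
05:15–07:30 minus B → 05:15–05:30, 06:15–07:15.
10:45–12:00: no B overlap → unchanged.
13:30–14:45 minus B → 13:45–14:45.

00:15–02:15, 05:15–05:30, 06:15–07:15, 10:45–12:00, 13:45–14:45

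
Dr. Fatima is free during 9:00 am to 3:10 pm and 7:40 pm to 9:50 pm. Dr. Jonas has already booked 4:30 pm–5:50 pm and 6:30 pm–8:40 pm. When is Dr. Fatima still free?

9:00 am–3:10 pm: nothing removed.
7:40 pm–9:50 pm \ B = 8:40 pm–9:50 pm.

9:00 am–3:10 pm, 8:40 pm–9:50 pm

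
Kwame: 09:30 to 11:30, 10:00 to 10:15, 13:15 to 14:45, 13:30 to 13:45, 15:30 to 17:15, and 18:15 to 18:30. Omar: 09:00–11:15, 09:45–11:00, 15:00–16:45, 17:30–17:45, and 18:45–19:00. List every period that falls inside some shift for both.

09:30–11:15, 15:30–16:45

First set merges to 09:30–11:30, 13:15–14:45, 15:30–17:15, 18:15–18:30.
Second set merges to 09:00–11:15, 15:00–16:45, 17:30–17:45, 18:45–19:00.
09:30–11:30 meets the second set on 09:30–11:15.
13:15–14:45: no overlap with the second set.
15:30–17:15 meets the second set on 15:30–16:45.
18:15–18:30: no overlap with the second set.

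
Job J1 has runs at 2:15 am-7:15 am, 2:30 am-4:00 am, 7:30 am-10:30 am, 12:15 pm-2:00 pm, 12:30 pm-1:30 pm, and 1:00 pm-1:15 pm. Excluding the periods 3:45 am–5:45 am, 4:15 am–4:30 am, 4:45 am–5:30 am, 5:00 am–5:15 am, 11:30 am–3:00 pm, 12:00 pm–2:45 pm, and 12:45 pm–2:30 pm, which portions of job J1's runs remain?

Merge the first list: 2:15 am-7:15 am, 7:30 am-10:30 am, 12:15 pm-2:00 pm.
Merge the second list: 3:45 am-5:45 am, 11:30 am-3:00 pm.
2:15 am-7:15 am with B removed leaves 2:15 am-3:45 am, 5:45 am-7:15 am.
7:30 am-10:30 am is untouched.
12:15 pm-2:00 pm lies entirely inside B → drops out.

2:15 am-3:45 am, 5:45 am-7:15 am, 7:30 am-10:30 am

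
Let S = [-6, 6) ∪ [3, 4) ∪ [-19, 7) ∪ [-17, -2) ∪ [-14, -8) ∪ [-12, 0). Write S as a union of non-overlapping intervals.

Sort by start: [-19, 7), [-17, -2), [-14, -8), [-12, 0), [-6, 6), [3, 4).
[-17, -2) overlaps/touches [-19, 7) → extend to [-19, 7).
[-14, -8) overlaps/touches [-19, 7) → extend to [-19, 7).
[-12, 0) overlaps/touches [-19, 7) → extend to [-19, 7).
[-6, 6) overlaps/touches [-19, 7) → extend to [-19, 7).
[3, 4) overlaps/touches [-19, 7) → extend to [-19, 7).

[-19, 7)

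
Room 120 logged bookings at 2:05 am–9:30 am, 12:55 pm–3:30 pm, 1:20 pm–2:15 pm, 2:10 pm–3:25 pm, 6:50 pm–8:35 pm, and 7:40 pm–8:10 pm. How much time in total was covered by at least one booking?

Merged: 2:05 am-9:30 am, 12:55 pm-3:30 pm, 6:50 pm-8:35 pm.
Lengths: 7 h 25 min + 2 h 35 min + 1 h 45 min = 11 h 45 min.

11 h 45 min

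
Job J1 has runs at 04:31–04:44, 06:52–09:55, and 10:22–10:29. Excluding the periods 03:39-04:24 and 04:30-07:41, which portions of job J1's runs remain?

04:31-04:44: fully covered by B → removed.
06:52-09:55 minus B → 07:41-09:55.
10:22-10:29: no B overlap → unchanged.

07:41-09:55, 10:22-10:29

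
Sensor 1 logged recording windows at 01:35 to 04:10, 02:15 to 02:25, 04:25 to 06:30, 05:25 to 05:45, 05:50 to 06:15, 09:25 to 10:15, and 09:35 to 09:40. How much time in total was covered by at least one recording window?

5 h 30 min

Merged: 01:35–04:10, 04:25–06:30, 09:25–10:15.
Lengths: 2 h 35 min + 2 h 5 min + 50 min = 5 h 30 min.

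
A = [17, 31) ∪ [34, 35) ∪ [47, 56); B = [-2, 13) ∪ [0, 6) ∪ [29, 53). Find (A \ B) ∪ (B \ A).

Merge the second list: [-2, 13), [29, 53).
A \ B = [17, 29), [53, 56).
B \ A = [-2, 13), [31, 34), [35, 47).
Union of the two gives the symmetric difference.

[-2, 13) ∪ [17, 29) ∪ [31, 34) ∪ [35, 47) ∪ [53, 56)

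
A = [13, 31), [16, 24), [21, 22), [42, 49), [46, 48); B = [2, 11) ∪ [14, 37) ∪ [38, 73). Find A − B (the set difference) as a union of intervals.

[13, 14)

First set merges to [13, 31), [42, 49).
[13, 31) \ B = [13, 14).
[42, 49): entirely removed.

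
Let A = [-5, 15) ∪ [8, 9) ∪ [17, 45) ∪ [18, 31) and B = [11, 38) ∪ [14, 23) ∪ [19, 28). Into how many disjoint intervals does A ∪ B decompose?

A, merged: [-5, 15), [17, 45).
B, merged: [11, 38).
A ∪ B = [-5, 45).
That is 1 disjoint piece.

1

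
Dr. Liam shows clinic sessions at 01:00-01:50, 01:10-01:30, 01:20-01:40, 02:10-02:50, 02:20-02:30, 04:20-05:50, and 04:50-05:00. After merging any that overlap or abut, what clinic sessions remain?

01:10–01:30 overlaps/touches 01:00–01:50 → extend to 01:00–01:50.
01:20–01:40 overlaps/touches 01:00–01:50 → extend to 01:00–01:50.
02:10–02:50 is disjoint → start new block.
02:20–02:30 overlaps/touches 02:10–02:50 → extend to 02:10–02:50.
04:20–05:50 is disjoint → start new block.
04:50–05:00 overlaps/touches 04:20–05:50 → extend to 04:20–05:50.

01:00–01:50, 02:10–02:50, 04:20–05:50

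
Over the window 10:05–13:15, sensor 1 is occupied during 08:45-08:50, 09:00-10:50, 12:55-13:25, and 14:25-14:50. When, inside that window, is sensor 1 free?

10:50-12:55

Covered (merged): 08:45-08:50, 09:00-10:50, 12:55-13:25, 14:25-14:50.
Complement within 10:05-13:15: 10:50-12:55.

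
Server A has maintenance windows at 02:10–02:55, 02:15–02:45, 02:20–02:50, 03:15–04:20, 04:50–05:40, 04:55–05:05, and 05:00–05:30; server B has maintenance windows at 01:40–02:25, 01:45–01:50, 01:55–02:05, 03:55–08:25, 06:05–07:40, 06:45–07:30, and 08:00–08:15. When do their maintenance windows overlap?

A, merged: 02:10–02:55, 03:15–04:20, 04:50–05:40.
B, merged: 01:40–02:25, 03:55–08:25.
02:10–02:55 overlaps B on 02:10–02:25.
03:15–04:20 overlaps B on 03:55–04:20.
04:50–05:40 overlaps B on 04:50–05:40.

02:10–02:25, 03:55–04:20, 04:50–05:40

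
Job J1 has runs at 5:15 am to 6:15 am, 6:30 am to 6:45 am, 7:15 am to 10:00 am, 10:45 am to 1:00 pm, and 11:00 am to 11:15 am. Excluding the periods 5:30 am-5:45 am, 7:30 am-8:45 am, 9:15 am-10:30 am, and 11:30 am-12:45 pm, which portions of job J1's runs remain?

A, merged: 5:15 am–6:15 am, 6:30 am–6:45 am, 7:15 am–10:00 am, 10:45 am–1:00 pm.
5:15 am–6:15 am minus B → 5:15 am–5:30 am, 5:45 am–6:15 am.
6:30 am–6:45 am: no B overlap → unchanged.
7:15 am–10:00 am minus B → 7:15 am–7:30 am, 8:45 am–9:15 am.
10:45 am–1:00 pm minus B → 10:45 am–11:30 am, 12:45 pm–1:00 pm.

5:15 am–5:30 am, 5:45 am–6:15 am, 6:30 am–6:45 am, 7:15 am–7:30 am, 8:45 am–9:15 am, 10:45 am–11:30 am, 12:45 pm–1:00 pm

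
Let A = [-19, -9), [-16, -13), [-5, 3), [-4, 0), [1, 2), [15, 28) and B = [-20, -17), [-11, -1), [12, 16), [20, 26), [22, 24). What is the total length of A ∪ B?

39

A, merged: [-19, -9), [-5, 3), [15, 28).
B, merged: [-20, -17), [-11, -1), [12, 16), [20, 26).
A ∪ B = [-20, 3), [12, 28).
Total: 23 + 16 = 39.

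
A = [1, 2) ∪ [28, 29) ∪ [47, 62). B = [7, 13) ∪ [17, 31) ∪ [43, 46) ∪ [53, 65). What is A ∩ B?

[1, 2) meets no B interval.
[28, 29) ∩ B → [28, 29).
[47, 62) ∩ B → [53, 62).

[28, 29) ∪ [53, 62)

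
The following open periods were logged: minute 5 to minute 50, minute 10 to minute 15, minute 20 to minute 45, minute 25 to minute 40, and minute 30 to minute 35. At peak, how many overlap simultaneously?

4

Sweep endpoints in order; track running count of active intervals.
Peak of 4 reached at minute 30.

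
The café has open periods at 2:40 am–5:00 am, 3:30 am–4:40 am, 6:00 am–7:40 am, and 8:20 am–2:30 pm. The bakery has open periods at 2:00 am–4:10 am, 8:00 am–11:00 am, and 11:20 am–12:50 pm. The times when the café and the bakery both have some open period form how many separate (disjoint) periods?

A, merged: 2:40 am–5:00 am, 6:00 am–7:40 am, 8:20 am–2:30 pm.
A ∩ B = 2:40 am–4:10 am, 8:20 am–11:00 am, 11:20 am–12:50 pm.
That is 3 disjoint pieces.

3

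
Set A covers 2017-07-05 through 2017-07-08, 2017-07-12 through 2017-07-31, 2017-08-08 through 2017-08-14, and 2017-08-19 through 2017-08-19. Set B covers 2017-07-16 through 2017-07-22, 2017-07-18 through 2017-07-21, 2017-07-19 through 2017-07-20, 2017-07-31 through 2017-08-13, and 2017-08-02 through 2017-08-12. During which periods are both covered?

2017-07-16 through 2017-07-22, 2017-07-31 through 2017-07-31, 2017-08-08 through 2017-08-13

B, merged: 2017-07-16 through 2017-07-22, 2017-07-31 through 2017-08-13.
2017-07-05 through 2017-07-08 meets no B interval.
2017-07-12 through 2017-07-31 ∩ B → 2017-07-16 through 2017-07-22, 2017-07-31 through 2017-07-31.
2017-08-08 through 2017-08-14 ∩ B → 2017-08-08 through 2017-08-13.
2017-08-19 through 2017-08-19 meets no B interval.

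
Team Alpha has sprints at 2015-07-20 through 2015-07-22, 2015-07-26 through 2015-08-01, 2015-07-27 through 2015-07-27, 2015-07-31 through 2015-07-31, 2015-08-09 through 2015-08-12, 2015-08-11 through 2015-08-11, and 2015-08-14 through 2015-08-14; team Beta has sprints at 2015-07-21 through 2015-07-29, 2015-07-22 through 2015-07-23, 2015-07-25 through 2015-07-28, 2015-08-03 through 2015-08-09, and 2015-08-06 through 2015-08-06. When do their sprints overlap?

Merge the first list: 2015-07-20 through 2015-07-22, 2015-07-26 through 2015-08-01, 2015-08-09 through 2015-08-12, 2015-08-14 through 2015-08-14.
Merge the second list: 2015-07-21 through 2015-07-29, 2015-08-03 through 2015-08-09.
2015-07-20 through 2015-07-22 overlaps B on 2015-07-21 through 2015-07-22.
2015-07-26 through 2015-08-01 overlaps B on 2015-07-26 through 2015-07-29.
2015-08-09 through 2015-08-12 overlaps B on 2015-08-09 through 2015-08-09.
2015-08-14 through 2015-08-14 falls entirely outside B.

2015-07-21 through 2015-07-22, 2015-07-26 through 2015-07-29, 2015-08-09 through 2015-08-09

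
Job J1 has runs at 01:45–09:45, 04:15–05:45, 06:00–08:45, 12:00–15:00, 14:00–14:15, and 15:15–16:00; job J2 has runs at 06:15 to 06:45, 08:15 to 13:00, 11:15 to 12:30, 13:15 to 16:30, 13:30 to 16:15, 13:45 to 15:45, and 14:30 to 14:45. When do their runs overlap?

First set merges to 01:45–09:45, 12:00–15:00, 15:15–16:00.
Second set merges to 06:15–06:45, 08:15–13:00, 13:15–16:30.
01:45–09:45 meets the second set on 06:15–06:45, 08:15–09:45.
12:00–15:00 meets the second set on 12:00–13:00, 13:15–15:00.
15:15–16:00 meets the second set on 15:15–16:00.

06:15–06:45, 08:15–09:45, 12:00–13:00, 13:15–15:00, 15:15–16:00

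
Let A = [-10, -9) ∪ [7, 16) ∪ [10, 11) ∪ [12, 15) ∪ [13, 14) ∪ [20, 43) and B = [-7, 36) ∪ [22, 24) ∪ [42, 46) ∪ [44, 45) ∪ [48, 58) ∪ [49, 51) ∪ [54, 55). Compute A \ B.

[-10, -9) ∪ [36, 42)

A, merged: [-10, -9), [7, 16), [20, 43).
B, merged: [-7, 36), [42, 46), [48, 58).
[-10, -9): no B overlap → unchanged.
[7, 16): fully covered by B → removed.
[20, 43) minus B → [36, 42).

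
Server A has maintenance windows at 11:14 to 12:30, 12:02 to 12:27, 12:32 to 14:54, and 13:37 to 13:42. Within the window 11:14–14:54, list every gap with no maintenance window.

After merging, the occupied span is 11:14–12:30, 12:32–14:54.
Gaps within 11:14–14:54: 12:30–12:32.

12:30–12:32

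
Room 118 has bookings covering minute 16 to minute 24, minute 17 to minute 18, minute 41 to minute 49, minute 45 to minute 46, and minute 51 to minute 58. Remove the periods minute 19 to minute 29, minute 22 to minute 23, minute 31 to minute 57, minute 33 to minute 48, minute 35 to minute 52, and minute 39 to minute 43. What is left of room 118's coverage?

minute 16 to minute 19, minute 57 to minute 58

A, merged: minute 16 to minute 24, minute 41 to minute 49, minute 51 to minute 58.
B, merged: minute 19 to minute 29, minute 31 to minute 57.
minute 16 to minute 24 \ B = minute 16 to minute 19.
minute 41 to minute 49: entirely removed.
minute 51 to minute 58 \ B = minute 57 to minute 58.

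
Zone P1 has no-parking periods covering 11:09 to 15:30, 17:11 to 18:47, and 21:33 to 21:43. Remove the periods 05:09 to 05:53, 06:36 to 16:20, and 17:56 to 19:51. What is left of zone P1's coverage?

11:09–15:30: fully covered by B → removed.
17:11–18:47 minus B → 17:11–17:56.
21:33–21:43: no B overlap → unchanged.

17:11–17:56, 21:33–21:43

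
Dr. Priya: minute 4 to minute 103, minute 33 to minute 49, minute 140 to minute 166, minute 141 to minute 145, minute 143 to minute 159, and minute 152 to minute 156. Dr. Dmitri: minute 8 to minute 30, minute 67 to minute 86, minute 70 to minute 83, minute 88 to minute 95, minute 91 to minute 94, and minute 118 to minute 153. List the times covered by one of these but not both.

minute 4 to minute 8, minute 30 to minute 67, minute 86 to minute 88, minute 95 to minute 103, minute 118 to minute 140, minute 153 to minute 166

Merge the first list: minute 4 to minute 103, minute 140 to minute 166.
Merge the second list: minute 8 to minute 30, minute 67 to minute 86, minute 88 to minute 95, minute 118 to minute 153.
A but not B: minute 4 to minute 8, minute 30 to minute 67, minute 86 to minute 88, minute 95 to minute 103, minute 153 to minute 166.
B but not A: minute 118 to minute 140.
Combining gives A △ B.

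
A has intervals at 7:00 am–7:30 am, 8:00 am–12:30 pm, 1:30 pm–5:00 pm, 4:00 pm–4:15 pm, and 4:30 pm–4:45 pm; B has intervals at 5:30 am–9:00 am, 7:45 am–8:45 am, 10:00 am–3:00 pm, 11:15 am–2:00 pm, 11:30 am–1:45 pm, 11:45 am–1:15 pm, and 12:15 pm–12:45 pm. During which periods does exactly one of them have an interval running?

5:30 am-7:00 am, 7:30 am-8:00 am, 9:00 am-10:00 am, 12:30 pm-1:30 pm, 3:00 pm-5:00 pm

First set merges to 7:00 am-7:30 am, 8:00 am-12:30 pm, 1:30 pm-5:00 pm.
Second set merges to 5:30 am-9:00 am, 10:00 am-3:00 pm.
A \ B = 9:00 am-10:00 am, 3:00 pm-5:00 pm.
B \ A = 5:30 am-7:00 am, 7:30 am-8:00 am, 12:30 pm-1:30 pm.
Union of the two gives the symmetric difference.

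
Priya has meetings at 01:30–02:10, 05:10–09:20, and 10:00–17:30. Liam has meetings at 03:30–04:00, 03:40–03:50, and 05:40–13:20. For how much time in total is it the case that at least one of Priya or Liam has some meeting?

13 h 30 min

Second set merges to 03:30–04:00, 05:40–13:20.
A ∪ B = 01:30–02:10, 03:30–04:00, 05:10–17:30.
Total: 40 min + 30 min + 12 h 20 min = 13 h 30 min.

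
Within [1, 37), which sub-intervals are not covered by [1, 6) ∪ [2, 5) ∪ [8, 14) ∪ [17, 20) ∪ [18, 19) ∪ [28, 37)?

The merged coverage is [1, 6), [8, 14), [17, 20), [28, 37).
Complement within [1, 37): [6, 8), [14, 17), [20, 28).

[6, 8) ∪ [14, 17) ∪ [20, 28)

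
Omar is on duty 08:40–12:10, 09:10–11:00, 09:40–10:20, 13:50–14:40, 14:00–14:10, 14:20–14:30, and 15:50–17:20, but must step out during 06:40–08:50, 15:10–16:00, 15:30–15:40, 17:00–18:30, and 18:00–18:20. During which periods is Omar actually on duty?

08:50–12:10, 13:50–14:40, 16:00–17:00

First set merges to 08:40–12:10, 13:50–14:40, 15:50–17:20.
Second set merges to 06:40–08:50, 15:10–16:00, 17:00–18:30.
08:40–12:10 with B removed leaves 08:50–12:10.
13:50–14:40 is untouched.
15:50–17:20 with B removed leaves 16:00–17:00.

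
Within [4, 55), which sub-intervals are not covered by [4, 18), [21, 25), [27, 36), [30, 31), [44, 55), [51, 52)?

[18, 21) ∪ [25, 27) ∪ [36, 44)

Covered (merged): [4, 18), [21, 25), [27, 36), [44, 55).
Complement within [4, 55): [18, 21), [25, 27), [36, 44).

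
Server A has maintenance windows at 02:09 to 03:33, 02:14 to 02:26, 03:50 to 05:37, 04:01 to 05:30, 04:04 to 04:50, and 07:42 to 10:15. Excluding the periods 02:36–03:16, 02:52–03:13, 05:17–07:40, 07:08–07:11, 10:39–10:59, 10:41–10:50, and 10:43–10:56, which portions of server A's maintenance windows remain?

First set merges to 02:09–03:33, 03:50–05:37, 07:42–10:15.
Second set merges to 02:36–03:16, 05:17–07:40, 10:39–10:59.
02:09–03:33 minus B → 02:09–02:36, 03:16–03:33.
03:50–05:37 minus B → 03:50–05:17.
07:42–10:15: no B overlap → unchanged.

02:09–02:36, 03:16–03:33, 03:50–05:17, 07:42–10:15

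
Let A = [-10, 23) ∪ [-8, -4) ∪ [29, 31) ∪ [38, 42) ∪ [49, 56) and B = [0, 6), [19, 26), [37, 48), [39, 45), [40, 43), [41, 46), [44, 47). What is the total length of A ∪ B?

56

A, merged: [-10, 23), [29, 31), [38, 42), [49, 56).
B, merged: [0, 6), [19, 26), [37, 48).
A ∪ B = [-10, 26), [29, 31), [37, 48), [49, 56).
Total: 36 + 2 + 11 + 7 = 56.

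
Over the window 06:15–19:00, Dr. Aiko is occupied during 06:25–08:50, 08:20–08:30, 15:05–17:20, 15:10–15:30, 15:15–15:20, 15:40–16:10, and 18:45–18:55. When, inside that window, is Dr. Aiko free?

Covered (merged): 06:25-08:50, 15:05-17:20, 18:45-18:55.
Uncovered inside 06:15-19:00: 06:15-06:25, 08:50-15:05, 17:20-18:45, 18:55-19:00.

06:15-06:25, 08:50-15:05, 17:20-18:45, 18:55-19:00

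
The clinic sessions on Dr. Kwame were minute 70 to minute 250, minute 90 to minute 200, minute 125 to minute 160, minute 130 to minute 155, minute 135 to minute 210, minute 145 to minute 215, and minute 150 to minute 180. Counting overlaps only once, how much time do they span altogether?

Merged: minute 70 to minute 250.
Length: 180 minutes.

180 minutes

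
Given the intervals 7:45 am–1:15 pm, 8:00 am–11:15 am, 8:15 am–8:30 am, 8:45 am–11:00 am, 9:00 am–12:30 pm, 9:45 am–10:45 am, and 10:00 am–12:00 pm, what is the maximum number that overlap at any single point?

6

At 10:00 am, 6 of the intervals are simultaneously active.
No point has more.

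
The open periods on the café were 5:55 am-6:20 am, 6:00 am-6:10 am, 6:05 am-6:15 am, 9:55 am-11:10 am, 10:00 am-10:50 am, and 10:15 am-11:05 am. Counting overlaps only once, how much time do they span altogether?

1 h 40 min

Merged: 5:55 am–6:20 am, 9:55 am–11:10 am.
Lengths: 25 min + 1 h 15 min = 1 h 40 min.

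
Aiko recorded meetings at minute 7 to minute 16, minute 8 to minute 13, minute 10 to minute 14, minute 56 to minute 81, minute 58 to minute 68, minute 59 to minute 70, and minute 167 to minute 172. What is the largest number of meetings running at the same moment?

Walk the sorted start/end points keeping a running depth.
The depth first hits 3 at minute 10.

3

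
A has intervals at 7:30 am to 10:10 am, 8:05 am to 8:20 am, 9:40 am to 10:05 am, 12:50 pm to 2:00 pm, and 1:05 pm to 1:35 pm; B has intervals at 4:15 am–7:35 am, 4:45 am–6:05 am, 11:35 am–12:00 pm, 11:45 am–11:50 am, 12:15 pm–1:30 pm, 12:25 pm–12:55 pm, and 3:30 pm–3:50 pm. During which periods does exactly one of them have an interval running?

4:15 am–7:30 am, 7:35 am–10:10 am, 11:35 am–12:00 pm, 12:15 pm–12:50 pm, 1:30 pm–2:00 pm, 3:30 pm–3:50 pm

A, merged: 7:30 am–10:10 am, 12:50 pm–2:00 pm.
B, merged: 4:15 am–7:35 am, 11:35 am–12:00 pm, 12:15 pm–1:30 pm, 3:30 pm–3:50 pm.
Only in the first: 7:35 am–10:10 am, 1:30 pm–2:00 pm.
Only in the second: 4:15 am–7:30 am, 11:35 am–12:00 pm, 12:15 pm–12:50 pm, 3:30 pm–3:50 pm.
Together these are the periods covered by exactly one.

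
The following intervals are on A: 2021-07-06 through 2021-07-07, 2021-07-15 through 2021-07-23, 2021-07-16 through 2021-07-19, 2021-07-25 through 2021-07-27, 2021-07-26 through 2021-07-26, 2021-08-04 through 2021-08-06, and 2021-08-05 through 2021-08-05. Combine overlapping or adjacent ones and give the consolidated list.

2021-07-15 through 2021-07-23 is disjoint → start new block.
2021-07-16 through 2021-07-19 overlaps/touches 2021-07-15 through 2021-07-23 → extend to 2021-07-15 through 2021-07-23.
2021-07-25 through 2021-07-27 is disjoint → start new block.
2021-07-26 through 2021-07-26 overlaps/touches 2021-07-25 through 2021-07-27 → extend to 2021-07-25 through 2021-07-27.
2021-08-04 through 2021-08-06 is disjoint → start new block.
2021-08-05 through 2021-08-05 overlaps/touches 2021-08-04 through 2021-08-06 → extend to 2021-08-04 through 2021-08-06.

2021-07-06 through 2021-07-07, 2021-07-15 through 2021-07-23, 2021-07-25 through 2021-07-27, 2021-08-04 through 2021-08-06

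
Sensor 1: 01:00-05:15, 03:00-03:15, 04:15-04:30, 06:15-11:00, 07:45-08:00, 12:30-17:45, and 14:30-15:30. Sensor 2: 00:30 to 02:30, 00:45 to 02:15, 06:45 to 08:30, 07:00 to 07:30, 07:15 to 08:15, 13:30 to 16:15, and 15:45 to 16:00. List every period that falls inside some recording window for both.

01:00–02:30, 06:45–08:30, 13:30–16:15

A, merged: 01:00–05:15, 06:15–11:00, 12:30–17:45.
B, merged: 00:30–02:30, 06:45–08:30, 13:30–16:15.
01:00–05:15 ∩ B → 01:00–02:30.
06:15–11:00 ∩ B → 06:45–08:30.
12:30–17:45 ∩ B → 13:30–16:15.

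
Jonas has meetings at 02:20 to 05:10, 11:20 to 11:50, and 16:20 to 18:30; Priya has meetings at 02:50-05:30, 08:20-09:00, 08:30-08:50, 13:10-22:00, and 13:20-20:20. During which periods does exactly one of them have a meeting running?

B, merged: 02:50–05:30, 08:20–09:00, 13:10–22:00.
A \ B = 02:20–02:50, 11:20–11:50.
B \ A = 05:10–05:30, 08:20–09:00, 13:10–16:20, 18:30–22:00.
Union of the two gives the symmetric difference.

02:20–02:50, 05:10–05:30, 08:20–09:00, 11:20–11:50, 13:10–16:20, 18:30–22:00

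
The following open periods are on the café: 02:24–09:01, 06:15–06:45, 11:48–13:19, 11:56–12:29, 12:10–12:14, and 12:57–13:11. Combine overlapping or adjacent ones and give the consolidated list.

02:24–09:01, 11:48–13:19

06:15–06:45 overlaps/touches 02:24–09:01 → extend to 02:24–09:01.
11:48–13:19 is disjoint → start new block.
11:56–12:29 overlaps/touches 11:48–13:19 → extend to 11:48–13:19.
12:10–12:14 overlaps/touches 11:48–13:19 → extend to 11:48–13:19.
12:57–13:11 overlaps/touches 11:48–13:19 → extend to 11:48–13:19.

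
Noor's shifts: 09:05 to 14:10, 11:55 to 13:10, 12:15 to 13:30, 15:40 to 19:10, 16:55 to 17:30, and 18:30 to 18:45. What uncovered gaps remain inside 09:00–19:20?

The merged coverage is 09:05–14:10, 15:40–19:10.
Gaps within 09:00–19:20: 09:00–09:05, 14:10–15:40, 19:10–19:20.

09:00–09:05, 14:10–15:40, 19:10–19:20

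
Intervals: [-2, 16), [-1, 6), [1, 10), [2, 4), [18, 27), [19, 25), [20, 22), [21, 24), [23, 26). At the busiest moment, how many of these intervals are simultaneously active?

4

At 2, 4 of the intervals are simultaneously active.
No point has more.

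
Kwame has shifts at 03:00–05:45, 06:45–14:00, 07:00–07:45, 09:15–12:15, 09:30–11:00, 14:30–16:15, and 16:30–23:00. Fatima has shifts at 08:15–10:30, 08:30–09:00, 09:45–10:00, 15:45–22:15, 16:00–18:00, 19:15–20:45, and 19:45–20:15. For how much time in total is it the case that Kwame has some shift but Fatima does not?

Merge the first list: 03:00-05:45, 06:45-14:00, 14:30-16:15, 16:30-23:00.
Merge the second list: 08:15-10:30, 15:45-22:15.
A \ B = 03:00-05:45, 06:45-08:15, 10:30-14:00, 14:30-15:45, 22:15-23:00.
Total: 2 h 45 min + 1 h 30 min + 3 h 30 min + 1 h 15 min + 45 min = 9 h 45 min.

9 h 45 min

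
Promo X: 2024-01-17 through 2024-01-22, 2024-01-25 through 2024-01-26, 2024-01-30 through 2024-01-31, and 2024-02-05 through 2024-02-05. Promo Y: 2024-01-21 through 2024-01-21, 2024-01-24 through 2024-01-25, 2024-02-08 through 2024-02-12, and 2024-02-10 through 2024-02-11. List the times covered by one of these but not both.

2024-01-17 through 2024-01-20, 2024-01-22 through 2024-01-22, 2024-01-24 through 2024-01-24, 2024-01-26 through 2024-01-26, 2024-01-30 through 2024-01-31, 2024-02-05 through 2024-02-05, 2024-02-08 through 2024-02-12

B, merged: 2024-01-21 through 2024-01-21, 2024-01-24 through 2024-01-25, 2024-02-08 through 2024-02-12.
A but not B: 2024-01-17 through 2024-01-20, 2024-01-22 through 2024-01-22, 2024-01-26 through 2024-01-26, 2024-01-30 through 2024-01-31, 2024-02-05 through 2024-02-05.
B but not A: 2024-01-24 through 2024-01-24, 2024-02-08 through 2024-02-12.
Combining gives A △ B.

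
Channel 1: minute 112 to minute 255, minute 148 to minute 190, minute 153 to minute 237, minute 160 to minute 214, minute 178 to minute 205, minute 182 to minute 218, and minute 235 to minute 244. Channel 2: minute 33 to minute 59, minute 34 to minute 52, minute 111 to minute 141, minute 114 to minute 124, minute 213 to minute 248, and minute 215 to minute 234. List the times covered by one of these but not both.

minute 33 to minute 59, minute 111 to minute 112, minute 141 to minute 213, minute 248 to minute 255

A, merged: minute 112 to minute 255.
B, merged: minute 33 to minute 59, minute 111 to minute 141, minute 213 to minute 248.
A \ B = minute 141 to minute 213, minute 248 to minute 255.
B \ A = minute 33 to minute 59, minute 111 to minute 112.
Union of the two gives the symmetric difference.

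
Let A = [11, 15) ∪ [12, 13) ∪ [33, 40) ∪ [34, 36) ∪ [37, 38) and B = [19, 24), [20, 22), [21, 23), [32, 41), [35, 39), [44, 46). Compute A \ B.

A, merged: [11, 15), [33, 40).
B, merged: [19, 24), [32, 41), [44, 46).
[11, 15) is untouched.
[33, 40) lies entirely inside B → drops out.

[11, 15)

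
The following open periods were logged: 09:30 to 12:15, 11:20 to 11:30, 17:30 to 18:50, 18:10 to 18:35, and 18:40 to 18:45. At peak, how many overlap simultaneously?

At 11:20, 2 of the intervals are simultaneously active.
No point has more.

2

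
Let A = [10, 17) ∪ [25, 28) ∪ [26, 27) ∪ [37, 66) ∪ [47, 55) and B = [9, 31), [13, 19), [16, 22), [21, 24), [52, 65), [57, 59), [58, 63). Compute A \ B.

Merge the first list: [10, 17), [25, 28), [37, 66).
Merge the second list: [9, 31), [52, 65).
[10, 17) lies entirely inside B → drops out.
[25, 28) lies entirely inside B → drops out.
[37, 66) with B removed leaves [37, 52), [65, 66).

[37, 52) ∪ [65, 66)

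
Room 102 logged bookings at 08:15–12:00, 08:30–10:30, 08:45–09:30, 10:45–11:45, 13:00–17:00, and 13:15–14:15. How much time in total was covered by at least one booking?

Merged: 08:15–12:00, 13:00–17:00.
Lengths: 3 h 45 min + 4 h = 7 h 45 min.

7 h 45 min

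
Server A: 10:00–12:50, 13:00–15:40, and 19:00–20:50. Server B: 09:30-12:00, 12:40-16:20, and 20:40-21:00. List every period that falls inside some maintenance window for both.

10:00-12:00, 12:40-12:50, 13:00-15:40, 20:40-20:50

10:00-12:50 overlaps B on 10:00-12:00, 12:40-12:50.
13:00-15:40 overlaps B on 13:00-15:40.
19:00-20:50 overlaps B on 20:40-20:50.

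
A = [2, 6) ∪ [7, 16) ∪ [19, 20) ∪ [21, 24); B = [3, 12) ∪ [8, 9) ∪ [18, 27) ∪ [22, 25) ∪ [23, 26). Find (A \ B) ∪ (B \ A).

[2, 3) ∪ [6, 7) ∪ [12, 16) ∪ [18, 19) ∪ [20, 21) ∪ [24, 27)

Merge the second list: [3, 12), [18, 27).
Only in the first: [2, 3), [12, 16).
Only in the second: [6, 7), [18, 19), [20, 21), [24, 27).
Together these are the periods covered by exactly one.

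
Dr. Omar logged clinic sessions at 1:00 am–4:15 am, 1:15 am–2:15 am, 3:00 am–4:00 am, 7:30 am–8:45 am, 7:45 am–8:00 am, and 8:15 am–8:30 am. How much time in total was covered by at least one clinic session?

4 h 30 min

Merged: 1:00 am–4:15 am, 7:30 am–8:45 am.
Lengths: 3 h 15 min + 1 h 15 min = 4 h 30 min.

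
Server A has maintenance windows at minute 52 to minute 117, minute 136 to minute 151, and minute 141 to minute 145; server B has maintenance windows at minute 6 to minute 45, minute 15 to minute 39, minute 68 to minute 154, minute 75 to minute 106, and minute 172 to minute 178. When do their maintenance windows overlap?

minute 68 to minute 117, minute 136 to minute 151

A, merged: minute 52 to minute 117, minute 136 to minute 151.
B, merged: minute 6 to minute 45, minute 68 to minute 154, minute 172 to minute 178.
minute 52 to minute 117 overlaps B on minute 68 to minute 117.
minute 136 to minute 151 overlaps B on minute 136 to minute 151.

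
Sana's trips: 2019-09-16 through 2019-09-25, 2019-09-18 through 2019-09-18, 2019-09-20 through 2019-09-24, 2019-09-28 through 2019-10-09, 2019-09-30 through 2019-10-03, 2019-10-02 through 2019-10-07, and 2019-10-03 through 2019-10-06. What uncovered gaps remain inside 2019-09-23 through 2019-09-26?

The merged coverage is 2019-09-16 through 2019-09-25, 2019-09-28 through 2019-10-09.
Gaps within 2019-09-23 through 2019-09-26: 2019-09-26 through 2019-09-26.

2019-09-26 through 2019-09-26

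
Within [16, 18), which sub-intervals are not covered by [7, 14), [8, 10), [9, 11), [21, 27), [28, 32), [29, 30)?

[16, 18)

Covered (merged): [7, 14), [21, 27), [28, 32).
Gaps within [16, 18): [16, 18).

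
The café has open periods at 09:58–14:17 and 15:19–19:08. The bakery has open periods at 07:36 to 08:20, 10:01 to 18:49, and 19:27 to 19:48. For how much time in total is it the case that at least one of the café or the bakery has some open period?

A ∪ B = 07:36–08:20, 09:58–19:08, 19:27–19:48.
Total: 44 min + 9 h 10 min + 21 min = 10 h 15 min.

10 h 15 min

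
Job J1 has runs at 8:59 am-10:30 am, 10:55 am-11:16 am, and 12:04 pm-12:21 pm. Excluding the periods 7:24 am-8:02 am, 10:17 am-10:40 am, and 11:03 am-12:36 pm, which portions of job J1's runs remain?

8:59 am-10:30 am \ B = 8:59 am-10:17 am.
10:55 am-11:16 am \ B = 10:55 am-11:03 am.
12:04 pm-12:21 pm: entirely removed.

8:59 am-10:17 am, 10:55 am-11:03 am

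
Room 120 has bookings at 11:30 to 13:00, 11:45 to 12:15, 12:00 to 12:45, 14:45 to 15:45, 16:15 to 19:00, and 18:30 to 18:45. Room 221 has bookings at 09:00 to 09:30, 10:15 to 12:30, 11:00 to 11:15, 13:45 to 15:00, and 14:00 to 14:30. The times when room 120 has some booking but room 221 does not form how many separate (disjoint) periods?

First set merges to 11:30–13:00, 14:45–15:45, 16:15–19:00.
Second set merges to 09:00–09:30, 10:15–12:30, 13:45–15:00.
A \ B = 12:30–13:00, 15:00–15:45, 16:15–19:00.
That is 3 disjoint pieces.

3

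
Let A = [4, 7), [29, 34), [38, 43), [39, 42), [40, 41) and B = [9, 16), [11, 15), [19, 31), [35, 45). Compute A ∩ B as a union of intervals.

Merge the first list: [4, 7), [29, 34), [38, 43).
Merge the second list: [9, 16), [19, 31), [35, 45).
[4, 7) meets no B interval.
[29, 34) ∩ B → [29, 31).
[38, 43) ∩ B → [38, 43).

[29, 31) ∪ [38, 43)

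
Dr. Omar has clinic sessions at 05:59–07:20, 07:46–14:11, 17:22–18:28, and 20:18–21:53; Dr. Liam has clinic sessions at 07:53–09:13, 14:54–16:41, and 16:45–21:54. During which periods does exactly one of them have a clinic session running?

A but not B: 05:59-07:20, 07:46-07:53, 09:13-14:11.
B but not A: 14:54-16:41, 16:45-17:22, 18:28-20:18, 21:53-21:54.
Combining gives A △ B.

05:59-07:20, 07:46-07:53, 09:13-14:11, 14:54-16:41, 16:45-17:22, 18:28-20:18, 21:53-21:54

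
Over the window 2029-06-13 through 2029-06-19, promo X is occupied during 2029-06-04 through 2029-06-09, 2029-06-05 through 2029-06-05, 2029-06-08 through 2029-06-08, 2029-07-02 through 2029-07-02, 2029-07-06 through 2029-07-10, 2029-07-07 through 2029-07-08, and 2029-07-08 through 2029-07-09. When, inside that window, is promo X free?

2029-06-13 through 2029-06-19

After merging, the occupied span is 2029-06-04 through 2029-06-09, 2029-07-02 through 2029-07-02, 2029-07-06 through 2029-07-10.
Complement within 2029-06-13 through 2029-06-19: 2029-06-13 through 2029-06-19.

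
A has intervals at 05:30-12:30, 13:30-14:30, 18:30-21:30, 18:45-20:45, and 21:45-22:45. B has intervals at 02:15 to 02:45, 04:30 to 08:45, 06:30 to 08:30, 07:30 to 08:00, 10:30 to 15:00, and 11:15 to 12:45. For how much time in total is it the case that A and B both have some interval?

First set merges to 05:30–12:30, 13:30–14:30, 18:30–21:30, 21:45–22:45.
Second set merges to 02:15–02:45, 04:30–08:45, 10:30–15:00.
A ∩ B = 05:30–08:45, 10:30–12:30, 13:30–14:30.
Total: 3 h 15 min + 2 h + 1 h = 6 h 15 min.

6 h 15 min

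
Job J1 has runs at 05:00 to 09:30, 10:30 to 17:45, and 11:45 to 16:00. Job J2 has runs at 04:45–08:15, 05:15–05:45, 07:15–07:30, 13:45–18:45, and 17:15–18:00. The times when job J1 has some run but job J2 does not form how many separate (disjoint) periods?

2

First set merges to 05:00–09:30, 10:30–17:45.
Second set merges to 04:45–08:15, 13:45–18:45.
A \ B = 08:15–09:30, 10:30–13:45.
That is 2 disjoint pieces.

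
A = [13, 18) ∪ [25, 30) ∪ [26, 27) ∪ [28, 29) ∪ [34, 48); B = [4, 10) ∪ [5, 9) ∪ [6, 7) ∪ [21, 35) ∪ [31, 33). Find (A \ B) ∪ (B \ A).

A, merged: [13, 18), [25, 30), [34, 48).
B, merged: [4, 10), [21, 35).
A but not B: [13, 18), [35, 48).
B but not A: [4, 10), [21, 25), [30, 34).
Combining gives A △ B.

[4, 10) ∪ [13, 18) ∪ [21, 25) ∪ [30, 34) ∪ [35, 48)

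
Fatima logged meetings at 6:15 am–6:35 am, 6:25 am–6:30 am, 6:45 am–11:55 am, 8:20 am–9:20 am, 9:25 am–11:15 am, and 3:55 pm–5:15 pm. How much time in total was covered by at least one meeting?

6 h 50 min

Merged: 6:15 am–6:35 am, 6:45 am–11:55 am, 3:55 pm–5:15 pm.
Lengths: 20 min + 5 h 10 min + 1 h 20 min = 6 h 50 min.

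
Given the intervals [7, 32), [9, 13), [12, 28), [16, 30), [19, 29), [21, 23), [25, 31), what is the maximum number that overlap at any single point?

5

At 21, 5 of the intervals are simultaneously active.
No point has more.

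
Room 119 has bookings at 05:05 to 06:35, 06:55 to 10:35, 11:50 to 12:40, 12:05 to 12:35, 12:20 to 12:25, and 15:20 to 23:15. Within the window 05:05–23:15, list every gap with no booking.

The merged coverage is 05:05–06:35, 06:55–10:35, 11:50–12:40, 15:20–23:15.
Gaps within 05:05–23:15: 06:35–06:55, 10:35–11:50, 12:40–15:20.

06:35–06:55, 10:35–11:50, 12:40–15:20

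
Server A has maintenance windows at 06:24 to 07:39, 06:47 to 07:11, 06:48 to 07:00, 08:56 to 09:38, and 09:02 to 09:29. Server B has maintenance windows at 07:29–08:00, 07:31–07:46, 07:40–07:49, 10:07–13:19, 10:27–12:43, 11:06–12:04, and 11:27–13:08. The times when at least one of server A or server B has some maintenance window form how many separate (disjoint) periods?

A, merged: 06:24–07:39, 08:56–09:38.
B, merged: 07:29–08:00, 10:07–13:19.
A ∪ B = 06:24–08:00, 08:56–09:38, 10:07–13:19.
That is 3 disjoint pieces.

3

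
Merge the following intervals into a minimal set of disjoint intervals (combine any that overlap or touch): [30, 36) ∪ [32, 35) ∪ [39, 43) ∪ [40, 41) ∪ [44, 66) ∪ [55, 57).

[32, 35) overlaps/touches [30, 36) → extend to [30, 36).
[39, 43) is disjoint → start new block.
[40, 41) overlaps/touches [39, 43) → extend to [39, 43).
[44, 66) is disjoint → start new block.
[55, 57) overlaps/touches [44, 66) → extend to [44, 66).

[30, 36) ∪ [39, 43) ∪ [44, 66)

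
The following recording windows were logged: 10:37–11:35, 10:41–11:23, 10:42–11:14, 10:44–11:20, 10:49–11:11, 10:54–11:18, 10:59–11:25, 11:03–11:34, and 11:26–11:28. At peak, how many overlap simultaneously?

8

Sweep endpoints in order; track running count of active intervals.
Peak of 8 reached at 11:03.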